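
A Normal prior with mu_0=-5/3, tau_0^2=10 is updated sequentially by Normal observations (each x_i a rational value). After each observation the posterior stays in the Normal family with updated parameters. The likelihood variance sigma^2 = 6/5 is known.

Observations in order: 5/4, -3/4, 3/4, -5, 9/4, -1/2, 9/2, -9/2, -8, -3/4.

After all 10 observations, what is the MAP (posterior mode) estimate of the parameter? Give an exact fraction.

obs 1: x=5/4 → posterior Normal(15/16, 15/14)
obs 2: x=-3/4 → posterior Normal(15/106, 30/53)
obs 3: x=3/4 → posterior Normal(35/104, 5/13)
obs 4: x=-5 → posterior Normal(-395/412, 30/103)
obs 5: x=9/4 → posterior Normal(-85/256, 15/64)
obs 6: x=-1/2 → posterior Normal(-55/153, 10/51)
obs 7: x=9/2 → posterior Normal(115/356, 15/89)
obs 8: x=-9/2 → posterior Normal(-55/203, 30/203)
obs 9: x=-8 → posterior Normal(-85/76, 5/38)
obs 10: x=-3/4 → posterior Normal(-1095/1012, 30/253)

-1095/1012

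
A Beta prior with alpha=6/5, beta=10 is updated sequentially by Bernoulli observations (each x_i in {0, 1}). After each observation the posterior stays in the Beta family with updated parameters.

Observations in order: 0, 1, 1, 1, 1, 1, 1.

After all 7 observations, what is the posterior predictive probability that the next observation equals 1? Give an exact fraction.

obs 1: x=0 → posterior Beta(6/5, 11)
obs 2: x=1 → posterior Beta(11/5, 11)
obs 3: x=1 → posterior Beta(16/5, 11)
obs 4: x=1 → posterior Beta(21/5, 11)
obs 5: x=1 → posterior Beta(26/5, 11)
obs 6: x=1 → posterior Beta(31/5, 11)
obs 7: x=1 → posterior Beta(36/5, 11)

36/91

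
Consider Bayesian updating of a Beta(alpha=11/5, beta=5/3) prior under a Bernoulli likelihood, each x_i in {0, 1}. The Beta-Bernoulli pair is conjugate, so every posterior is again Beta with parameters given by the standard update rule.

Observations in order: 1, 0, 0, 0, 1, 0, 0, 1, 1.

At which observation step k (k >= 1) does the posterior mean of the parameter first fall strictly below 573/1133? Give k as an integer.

obs 1: x=1 → posterior Beta(16/5, 5/3)
obs 2: x=0 → posterior Beta(16/5, 8/3)
obs 3: x=0 → posterior Beta(16/5, 11/3)
obs 4: x=0 → posterior Beta(16/5, 14/3)
obs 5: x=1 → posterior Beta(21/5, 14/3)
obs 6: x=0 → posterior Beta(21/5, 17/3)
obs 7: x=0 → posterior Beta(21/5, 20/3)
obs 8: x=1 → posterior Beta(26/5, 20/3)
obs 9: x=1 → posterior Beta(31/5, 20/3)

k = 3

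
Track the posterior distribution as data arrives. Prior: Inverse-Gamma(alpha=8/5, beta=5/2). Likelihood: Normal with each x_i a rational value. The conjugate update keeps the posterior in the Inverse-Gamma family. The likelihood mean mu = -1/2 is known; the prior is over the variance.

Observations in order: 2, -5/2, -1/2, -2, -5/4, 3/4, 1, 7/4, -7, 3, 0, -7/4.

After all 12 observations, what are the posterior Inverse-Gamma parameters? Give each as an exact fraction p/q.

obs 1: x=2 → posterior Inverse-Gamma(21/10, 45/8)
obs 2: x=-5/2 → posterior Inverse-Gamma(13/5, 61/8)
obs 3: x=-1/2 → posterior Inverse-Gamma(31/10, 61/8)
obs 4: x=-2 → posterior Inverse-Gamma(18/5, 35/4)
obs 5: x=-5/4 → posterior Inverse-Gamma(41/10, 289/32)
obs 6: x=3/4 → posterior Inverse-Gamma(23/5, 157/16)
obs 7: x=1 → posterior Inverse-Gamma(51/10, 175/16)
obs 8: x=7/4 → posterior Inverse-Gamma(28/5, 431/32)
obs 9: x=-7 → posterior Inverse-Gamma(61/10, 1107/32)
obs 10: x=3 → posterior Inverse-Gamma(33/5, 1303/32)
obs 11: x=0 → posterior Inverse-Gamma(71/10, 1307/32)
obs 12: x=-7/4 → posterior Inverse-Gamma(38/5, 333/8)

alpha=38/5, beta=333/8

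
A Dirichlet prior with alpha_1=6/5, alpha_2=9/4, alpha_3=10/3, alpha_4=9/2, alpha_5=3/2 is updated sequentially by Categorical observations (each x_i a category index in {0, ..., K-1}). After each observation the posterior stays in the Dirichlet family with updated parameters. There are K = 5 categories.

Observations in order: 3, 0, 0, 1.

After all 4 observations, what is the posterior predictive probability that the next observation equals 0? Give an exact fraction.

obs 1: x=3 → posterior Dirichlet(6/5, 9/4, 10/3, 11/2, 3/2)
obs 2: x=0 → posterior Dirichlet(11/5, 9/4, 10/3, 11/2, 3/2)
obs 3: x=0 → posterior Dirichlet(16/5, 9/4, 10/3, 11/2, 3/2)
obs 4: x=1 → posterior Dirichlet(16/5, 13/4, 10/3, 11/2, 3/2)

192/1007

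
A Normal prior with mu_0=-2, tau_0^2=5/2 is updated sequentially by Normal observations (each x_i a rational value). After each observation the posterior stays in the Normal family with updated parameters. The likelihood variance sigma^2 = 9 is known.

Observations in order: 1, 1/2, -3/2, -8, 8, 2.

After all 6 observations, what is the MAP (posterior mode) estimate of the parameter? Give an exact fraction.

obs 1: x=1 → posterior Normal(-31/23, 45/23)
obs 2: x=1/2 → posterior Normal(-57/56, 45/28)
obs 3: x=-3/2 → posterior Normal(-12/11, 15/11)
obs 4: x=-8 → posterior Normal(-2, 45/38)
obs 5: x=8 → posterior Normal(-36/43, 45/43)
obs 6: x=2 → posterior Normal(-13/24, 15/16)

-13/24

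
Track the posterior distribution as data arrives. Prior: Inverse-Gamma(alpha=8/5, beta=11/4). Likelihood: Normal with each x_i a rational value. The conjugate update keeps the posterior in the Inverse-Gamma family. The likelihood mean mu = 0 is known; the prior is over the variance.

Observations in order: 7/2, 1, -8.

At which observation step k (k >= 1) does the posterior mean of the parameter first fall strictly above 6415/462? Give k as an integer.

obs 1: x=7/2 → posterior Inverse-Gamma(21/10, 71/8)
obs 2: x=1 → posterior Inverse-Gamma(13/5, 75/8)
obs 3: x=-8 → posterior Inverse-Gamma(31/10, 331/8)

k = 3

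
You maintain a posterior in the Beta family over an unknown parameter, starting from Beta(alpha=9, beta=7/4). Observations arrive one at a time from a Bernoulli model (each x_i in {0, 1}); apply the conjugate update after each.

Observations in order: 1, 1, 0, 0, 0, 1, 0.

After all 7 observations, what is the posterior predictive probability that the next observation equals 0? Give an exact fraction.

23/71

obs 1: x=1 → posterior Beta(10, 7/4)
obs 2: x=1 → posterior Beta(11, 7/4)
obs 3: x=0 → posterior Beta(11, 11/4)
obs 4: x=0 → posterior Beta(11, 15/4)
obs 5: x=0 → posterior Beta(11, 19/4)
obs 6: x=1 → posterior Beta(12, 19/4)
obs 7: x=0 → posterior Beta(12, 23/4)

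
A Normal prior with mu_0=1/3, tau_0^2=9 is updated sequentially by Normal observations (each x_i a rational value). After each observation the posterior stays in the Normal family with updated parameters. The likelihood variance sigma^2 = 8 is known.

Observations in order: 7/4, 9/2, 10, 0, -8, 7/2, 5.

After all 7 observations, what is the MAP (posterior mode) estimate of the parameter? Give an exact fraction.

1841/852

obs 1: x=7/4 → posterior Normal(13/12, 72/17)
obs 2: x=9/2 → posterior Normal(707/312, 36/13)
obs 3: x=10 → posterior Normal(1787/420, 72/35)
obs 4: x=0 → posterior Normal(1787/528, 18/11)
obs 5: x=-8 → posterior Normal(923/636, 72/53)
obs 6: x=7/2 → posterior Normal(1301/744, 36/31)
obs 7: x=5 → posterior Normal(1841/852, 72/71)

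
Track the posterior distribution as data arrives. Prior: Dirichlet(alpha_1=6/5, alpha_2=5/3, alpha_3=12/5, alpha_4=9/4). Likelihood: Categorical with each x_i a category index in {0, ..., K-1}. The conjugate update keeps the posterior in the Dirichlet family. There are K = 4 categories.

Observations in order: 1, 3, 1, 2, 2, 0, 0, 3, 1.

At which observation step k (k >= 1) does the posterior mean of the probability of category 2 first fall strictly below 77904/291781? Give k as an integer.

obs 1: x=1 → posterior Dirichlet(6/5, 8/3, 12/5, 9/4)
obs 2: x=3 → posterior Dirichlet(6/5, 8/3, 12/5, 13/4)
obs 3: x=1 → posterior Dirichlet(6/5, 11/3, 12/5, 13/4)
obs 4: x=2 → posterior Dirichlet(6/5, 11/3, 17/5, 13/4)
obs 5: x=2 → posterior Dirichlet(6/5, 11/3, 22/5, 13/4)
obs 6: x=0 → posterior Dirichlet(11/5, 11/3, 22/5, 13/4)
obs 7: x=0 → posterior Dirichlet(16/5, 11/3, 22/5, 13/4)
obs 8: x=3 → posterior Dirichlet(16/5, 11/3, 22/5, 17/4)
obs 9: x=1 → posterior Dirichlet(16/5, 14/3, 22/5, 17/4)

k = 2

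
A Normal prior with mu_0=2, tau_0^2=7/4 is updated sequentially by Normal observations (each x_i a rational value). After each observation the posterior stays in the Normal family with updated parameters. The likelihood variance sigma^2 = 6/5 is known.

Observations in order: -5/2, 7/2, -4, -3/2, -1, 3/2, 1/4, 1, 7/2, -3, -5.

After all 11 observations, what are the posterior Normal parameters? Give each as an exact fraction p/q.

mu_0=-823/1636, tau_0^2=42/409

obs 1: x=-5/2 → posterior Normal(-79/118, 42/59)
obs 2: x=7/2 → posterior Normal(83/94, 21/47)
obs 3: x=-4 → posterior Normal(-19/43, 14/43)
obs 4: x=-3/2 → posterior Normal(-219/328, 21/82)
obs 5: x=-1 → posterior Normal(-289/398, 42/199)
obs 6: x=3/2 → posterior Normal(-46/117, 7/39)
obs 7: x=1/4 → posterior Normal(-333/1076, 42/269)
obs 8: x=1 → posterior Normal(-193/1216, 21/152)
obs 9: x=7/2 → posterior Normal(99/452, 14/113)
obs 10: x=-3 → posterior Normal(-123/1496, 21/187)
obs 11: x=-5 → posterior Normal(-823/1636, 42/409)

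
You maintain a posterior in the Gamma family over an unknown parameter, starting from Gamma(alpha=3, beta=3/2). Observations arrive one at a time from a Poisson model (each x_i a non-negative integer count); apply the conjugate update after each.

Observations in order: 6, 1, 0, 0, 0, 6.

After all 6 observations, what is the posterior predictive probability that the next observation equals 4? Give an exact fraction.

23961553681640625000000/239072435685151324847153

obs 1: x=6 → posterior Gamma(9, 5/2)
obs 2: x=1 → posterior Gamma(10, 7/2)
obs 3: x=0 → posterior Gamma(10, 9/2)
obs 4: x=0 → posterior Gamma(10, 11/2)
obs 5: x=0 → posterior Gamma(10, 13/2)
obs 6: x=6 → posterior Gamma(16, 15/2)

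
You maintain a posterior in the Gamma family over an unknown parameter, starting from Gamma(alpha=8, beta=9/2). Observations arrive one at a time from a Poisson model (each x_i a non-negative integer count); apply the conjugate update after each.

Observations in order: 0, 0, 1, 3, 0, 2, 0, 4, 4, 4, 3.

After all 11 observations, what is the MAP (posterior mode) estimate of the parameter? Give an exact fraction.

56/31

obs 1: x=0 → posterior Gamma(8, 11/2)
obs 2: x=0 → posterior Gamma(8, 13/2)
obs 3: x=1 → posterior Gamma(9, 15/2)
obs 4: x=3 → posterior Gamma(12, 17/2)
obs 5: x=0 → posterior Gamma(12, 19/2)
obs 6: x=2 → posterior Gamma(14, 21/2)
obs 7: x=0 → posterior Gamma(14, 23/2)
obs 8: x=4 → posterior Gamma(18, 25/2)
obs 9: x=4 → posterior Gamma(22, 27/2)
obs 10: x=4 → posterior Gamma(26, 29/2)
obs 11: x=3 → posterior Gamma(29, 31/2)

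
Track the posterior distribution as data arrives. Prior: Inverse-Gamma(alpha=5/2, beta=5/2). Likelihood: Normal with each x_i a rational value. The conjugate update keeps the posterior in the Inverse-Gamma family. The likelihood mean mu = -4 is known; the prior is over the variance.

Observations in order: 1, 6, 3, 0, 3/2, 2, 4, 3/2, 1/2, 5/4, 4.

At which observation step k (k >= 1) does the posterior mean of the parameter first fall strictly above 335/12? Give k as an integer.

obs 1: x=1 → posterior Inverse-Gamma(3, 15)
obs 2: x=6 → posterior Inverse-Gamma(7/2, 65)
obs 3: x=3 → posterior Inverse-Gamma(4, 179/2)
obs 4: x=0 → posterior Inverse-Gamma(9/2, 195/2)
obs 5: x=3/2 → posterior Inverse-Gamma(5, 901/8)
obs 6: x=2 → posterior Inverse-Gamma(11/2, 1045/8)
obs 7: x=4 → posterior Inverse-Gamma(6, 1301/8)
obs 8: x=3/2 → posterior Inverse-Gamma(13/2, 711/4)
obs 9: x=1/2 → posterior Inverse-Gamma(7, 1503/8)
obs 10: x=5/4 → posterior Inverse-Gamma(15/2, 6453/32)
obs 11: x=4 → posterior Inverse-Gamma(8, 7477/32)

k = 3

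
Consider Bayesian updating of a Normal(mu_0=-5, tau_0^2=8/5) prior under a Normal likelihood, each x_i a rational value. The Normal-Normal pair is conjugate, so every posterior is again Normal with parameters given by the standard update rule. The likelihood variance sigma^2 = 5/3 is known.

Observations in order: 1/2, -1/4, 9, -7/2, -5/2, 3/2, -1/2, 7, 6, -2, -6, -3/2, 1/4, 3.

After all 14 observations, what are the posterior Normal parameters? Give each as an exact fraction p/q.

obs 1: x=1/2 → posterior Normal(-113/49, 40/49)
obs 2: x=-1/4 → posterior Normal(-119/73, 40/73)
obs 3: x=9 → posterior Normal(1, 40/97)
obs 4: x=-7/2 → posterior Normal(13/121, 40/121)
obs 5: x=-5/2 → posterior Normal(-47/145, 8/29)
obs 6: x=3/2 → posterior Normal(-11/169, 40/169)
obs 7: x=-1/2 → posterior Normal(-23/193, 40/193)
obs 8: x=7 → posterior Normal(145/217, 40/217)
obs 9: x=6 → posterior Normal(289/241, 40/241)
obs 10: x=-2 → posterior Normal(241/265, 8/53)
obs 11: x=-6 → posterior Normal(97/289, 40/289)
obs 12: x=-3/2 → posterior Normal(61/313, 40/313)
obs 13: x=1/4 → posterior Normal(67/337, 40/337)
obs 14: x=3 → posterior Normal(139/361, 40/361)

mu_0=139/361, tau_0^2=40/361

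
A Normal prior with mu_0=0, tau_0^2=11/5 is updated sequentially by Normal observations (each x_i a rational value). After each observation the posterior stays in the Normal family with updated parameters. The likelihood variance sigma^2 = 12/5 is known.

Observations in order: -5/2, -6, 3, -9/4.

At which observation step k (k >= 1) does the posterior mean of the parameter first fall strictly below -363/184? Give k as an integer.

obs 1: x=-5/2 → posterior Normal(-55/46, 132/115)
obs 2: x=-6 → posterior Normal(-11/4, 66/85)
obs 3: x=3 → posterior Normal(-121/90, 44/75)
obs 4: x=-9/4 → posterior Normal(-341/224, 33/70)

k = 2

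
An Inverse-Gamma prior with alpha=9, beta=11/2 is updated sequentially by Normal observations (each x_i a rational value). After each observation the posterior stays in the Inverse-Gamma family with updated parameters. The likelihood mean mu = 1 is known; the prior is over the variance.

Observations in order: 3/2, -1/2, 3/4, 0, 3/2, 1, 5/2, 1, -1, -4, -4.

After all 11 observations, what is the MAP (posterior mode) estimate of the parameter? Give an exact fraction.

obs 1: x=3/2 → posterior Inverse-Gamma(19/2, 45/8)
obs 2: x=-1/2 → posterior Inverse-Gamma(10, 27/4)
obs 3: x=3/4 → posterior Inverse-Gamma(21/2, 217/32)
obs 4: x=0 → posterior Inverse-Gamma(11, 233/32)
obs 5: x=3/2 → posterior Inverse-Gamma(23/2, 237/32)
obs 6: x=1 → posterior Inverse-Gamma(12, 237/32)
obs 7: x=5/2 → posterior Inverse-Gamma(25/2, 273/32)
obs 8: x=1 → posterior Inverse-Gamma(13, 273/32)
obs 9: x=-1 → posterior Inverse-Gamma(27/2, 337/32)
obs 10: x=-4 → posterior Inverse-Gamma(14, 737/32)
obs 11: x=-4 → posterior Inverse-Gamma(29/2, 1137/32)

1137/496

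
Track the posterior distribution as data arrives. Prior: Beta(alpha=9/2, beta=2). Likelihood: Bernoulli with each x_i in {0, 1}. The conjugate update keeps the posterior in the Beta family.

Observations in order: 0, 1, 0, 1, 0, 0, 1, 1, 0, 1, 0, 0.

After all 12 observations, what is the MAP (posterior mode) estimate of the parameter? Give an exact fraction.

obs 1: x=0 → posterior Beta(9/2, 3)
obs 2: x=1 → posterior Beta(11/2, 3)
obs 3: x=0 → posterior Beta(11/2, 4)
obs 4: x=1 → posterior Beta(13/2, 4)
obs 5: x=0 → posterior Beta(13/2, 5)
obs 6: x=0 → posterior Beta(13/2, 6)
obs 7: x=1 → posterior Beta(15/2, 6)
obs 8: x=1 → posterior Beta(17/2, 6)
obs 9: x=0 → posterior Beta(17/2, 7)
obs 10: x=1 → posterior Beta(19/2, 7)
obs 11: x=0 → posterior Beta(19/2, 8)
obs 12: x=0 → posterior Beta(19/2, 9)

17/33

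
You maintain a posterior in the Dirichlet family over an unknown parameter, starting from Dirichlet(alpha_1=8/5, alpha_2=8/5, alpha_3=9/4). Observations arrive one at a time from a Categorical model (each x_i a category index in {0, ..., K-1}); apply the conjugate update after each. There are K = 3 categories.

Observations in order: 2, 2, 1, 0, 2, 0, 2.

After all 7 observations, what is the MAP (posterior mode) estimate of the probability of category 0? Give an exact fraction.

obs 1: x=2 → posterior Dirichlet(8/5, 8/5, 13/4)
obs 2: x=2 → posterior Dirichlet(8/5, 8/5, 17/4)
obs 3: x=1 → posterior Dirichlet(8/5, 13/5, 17/4)
obs 4: x=0 → posterior Dirichlet(13/5, 13/5, 17/4)
obs 5: x=2 → posterior Dirichlet(13/5, 13/5, 21/4)
obs 6: x=0 → posterior Dirichlet(18/5, 13/5, 21/4)
obs 7: x=2 → posterior Dirichlet(18/5, 13/5, 25/4)

52/189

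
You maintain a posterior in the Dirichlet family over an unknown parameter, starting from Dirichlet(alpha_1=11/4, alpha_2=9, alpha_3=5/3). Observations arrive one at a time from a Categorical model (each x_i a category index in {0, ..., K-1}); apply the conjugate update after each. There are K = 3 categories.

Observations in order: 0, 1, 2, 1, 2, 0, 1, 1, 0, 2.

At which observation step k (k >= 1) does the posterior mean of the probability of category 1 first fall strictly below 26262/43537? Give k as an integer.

obs 1: x=0 → posterior Dirichlet(15/4, 9, 5/3)
obs 2: x=1 → posterior Dirichlet(15/4, 10, 5/3)
obs 3: x=2 → posterior Dirichlet(15/4, 10, 8/3)
obs 4: x=1 → posterior Dirichlet(15/4, 11, 8/3)
obs 5: x=2 → posterior Dirichlet(15/4, 11, 11/3)
obs 6: x=0 → posterior Dirichlet(19/4, 11, 11/3)
obs 7: x=1 → posterior Dirichlet(19/4, 12, 11/3)
obs 8: x=1 → posterior Dirichlet(19/4, 13, 11/3)
obs 9: x=0 → posterior Dirichlet(23/4, 13, 11/3)
obs 10: x=2 → posterior Dirichlet(23/4, 13, 14/3)

k = 5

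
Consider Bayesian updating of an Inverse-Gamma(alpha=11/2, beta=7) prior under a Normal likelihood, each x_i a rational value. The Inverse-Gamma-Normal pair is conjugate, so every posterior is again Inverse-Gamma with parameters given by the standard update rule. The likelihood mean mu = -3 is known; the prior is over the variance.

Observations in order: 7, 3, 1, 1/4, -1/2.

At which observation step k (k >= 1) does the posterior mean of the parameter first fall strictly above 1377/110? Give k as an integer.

obs 1: x=7 → posterior Inverse-Gamma(6, 57)
obs 2: x=3 → posterior Inverse-Gamma(13/2, 75)
obs 3: x=1 → posterior Inverse-Gamma(7, 83)
obs 4: x=1/4 → posterior Inverse-Gamma(15/2, 2825/32)
obs 5: x=-1/2 → posterior Inverse-Gamma(8, 2925/32)

k = 2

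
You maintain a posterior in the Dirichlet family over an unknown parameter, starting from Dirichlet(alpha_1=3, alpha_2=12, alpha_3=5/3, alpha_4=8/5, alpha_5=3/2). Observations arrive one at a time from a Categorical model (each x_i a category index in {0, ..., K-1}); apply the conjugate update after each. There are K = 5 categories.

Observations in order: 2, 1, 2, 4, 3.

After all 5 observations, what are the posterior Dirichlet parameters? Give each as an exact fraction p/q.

alpha_1=3, alpha_2=13, alpha_3=11/3, alpha_4=13/5, alpha_5=5/2

obs 1: x=2 → posterior Dirichlet(3, 12, 8/3, 8/5, 3/2)
obs 2: x=1 → posterior Dirichlet(3, 13, 8/3, 8/5, 3/2)
obs 3: x=2 → posterior Dirichlet(3, 13, 11/3, 8/5, 3/2)
obs 4: x=4 → posterior Dirichlet(3, 13, 11/3, 8/5, 5/2)
obs 5: x=3 → posterior Dirichlet(3, 13, 11/3, 13/5, 5/2)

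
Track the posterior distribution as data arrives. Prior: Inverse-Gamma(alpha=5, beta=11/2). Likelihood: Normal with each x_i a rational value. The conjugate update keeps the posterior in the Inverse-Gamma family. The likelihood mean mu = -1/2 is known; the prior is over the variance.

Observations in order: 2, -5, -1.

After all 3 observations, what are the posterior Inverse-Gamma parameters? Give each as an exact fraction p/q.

alpha=13/2, beta=151/8

obs 1: x=2 → posterior Inverse-Gamma(11/2, 69/8)
obs 2: x=-5 → posterior Inverse-Gamma(6, 75/4)
obs 3: x=-1 → posterior Inverse-Gamma(13/2, 151/8)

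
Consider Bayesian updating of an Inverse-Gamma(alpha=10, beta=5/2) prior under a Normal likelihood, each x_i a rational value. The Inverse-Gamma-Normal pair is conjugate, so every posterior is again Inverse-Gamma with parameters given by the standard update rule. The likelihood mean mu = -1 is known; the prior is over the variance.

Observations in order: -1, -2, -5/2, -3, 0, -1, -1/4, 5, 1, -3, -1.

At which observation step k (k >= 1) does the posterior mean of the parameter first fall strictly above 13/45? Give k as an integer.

obs 1: x=-1 → posterior Inverse-Gamma(21/2, 5/2)
obs 2: x=-2 → posterior Inverse-Gamma(11, 3)
obs 3: x=-5/2 → posterior Inverse-Gamma(23/2, 33/8)
obs 4: x=-3 → posterior Inverse-Gamma(12, 49/8)
obs 5: x=0 → posterior Inverse-Gamma(25/2, 53/8)
obs 6: x=-1 → posterior Inverse-Gamma(13, 53/8)
obs 7: x=-1/4 → posterior Inverse-Gamma(27/2, 221/32)
obs 8: x=5 → posterior Inverse-Gamma(14, 797/32)
obs 9: x=1 → posterior Inverse-Gamma(29/2, 861/32)
obs 10: x=-3 → posterior Inverse-Gamma(15, 925/32)
obs 11: x=-1 → posterior Inverse-Gamma(31/2, 925/32)

k = 2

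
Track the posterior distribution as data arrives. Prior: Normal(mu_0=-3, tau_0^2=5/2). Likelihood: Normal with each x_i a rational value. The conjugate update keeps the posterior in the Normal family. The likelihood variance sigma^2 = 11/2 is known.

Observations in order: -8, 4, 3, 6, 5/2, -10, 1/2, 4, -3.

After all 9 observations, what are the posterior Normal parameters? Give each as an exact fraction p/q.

obs 1: x=-8 → posterior Normal(-73/16, 55/32)
obs 2: x=4 → posterior Normal(-53/21, 55/42)
obs 3: x=3 → posterior Normal(-19/13, 55/52)
obs 4: x=6 → posterior Normal(-8/31, 55/62)
obs 5: x=5/2 → posterior Normal(1/8, 55/72)
obs 6: x=-10 → posterior Normal(-91/82, 55/82)
obs 7: x=1/2 → posterior Normal(-43/46, 55/92)
obs 8: x=4 → posterior Normal(-23/51, 55/102)
obs 9: x=-3 → posterior Normal(-19/28, 55/112)

mu_0=-19/28, tau_0^2=55/112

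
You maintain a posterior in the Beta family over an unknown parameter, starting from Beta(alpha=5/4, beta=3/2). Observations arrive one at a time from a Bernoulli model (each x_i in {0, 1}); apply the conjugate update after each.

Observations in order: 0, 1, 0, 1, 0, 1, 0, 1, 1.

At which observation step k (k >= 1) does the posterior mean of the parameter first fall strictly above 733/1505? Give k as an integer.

obs 1: x=0 → posterior Beta(5/4, 5/2)
obs 2: x=1 → posterior Beta(9/4, 5/2)
obs 3: x=0 → posterior Beta(9/4, 7/2)
obs 4: x=1 → posterior Beta(13/4, 7/2)
obs 5: x=0 → posterior Beta(13/4, 9/2)
obs 6: x=1 → posterior Beta(17/4, 9/2)
obs 7: x=0 → posterior Beta(17/4, 11/2)
obs 8: x=1 → posterior Beta(21/4, 11/2)
obs 9: x=1 → posterior Beta(25/4, 11/2)

k = 8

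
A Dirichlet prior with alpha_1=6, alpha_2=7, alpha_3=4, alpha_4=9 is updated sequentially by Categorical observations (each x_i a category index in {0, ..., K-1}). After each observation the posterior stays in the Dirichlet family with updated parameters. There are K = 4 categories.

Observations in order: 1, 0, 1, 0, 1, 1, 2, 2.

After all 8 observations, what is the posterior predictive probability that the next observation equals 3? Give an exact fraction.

obs 1: x=1 → posterior Dirichlet(6, 8, 4, 9)
obs 2: x=0 → posterior Dirichlet(7, 8, 4, 9)
obs 3: x=1 → posterior Dirichlet(7, 9, 4, 9)
obs 4: x=0 → posterior Dirichlet(8, 9, 4, 9)
obs 5: x=1 → posterior Dirichlet(8, 10, 4, 9)
obs 6: x=1 → posterior Dirichlet(8, 11, 4, 9)
obs 7: x=2 → posterior Dirichlet(8, 11, 5, 9)
obs 8: x=2 → posterior Dirichlet(8, 11, 6, 9)

9/34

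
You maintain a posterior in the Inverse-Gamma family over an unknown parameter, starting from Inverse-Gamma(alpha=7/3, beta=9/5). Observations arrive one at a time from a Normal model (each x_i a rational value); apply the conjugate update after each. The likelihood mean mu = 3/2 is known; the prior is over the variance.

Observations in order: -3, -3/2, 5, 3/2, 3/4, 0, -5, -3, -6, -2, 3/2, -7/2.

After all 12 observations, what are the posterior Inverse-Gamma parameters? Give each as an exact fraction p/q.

alpha=25/3, beta=16313/160

obs 1: x=-3 → posterior Inverse-Gamma(17/6, 477/40)
obs 2: x=-3/2 → posterior Inverse-Gamma(10/3, 657/40)
obs 3: x=5 → posterior Inverse-Gamma(23/6, 451/20)
obs 4: x=3/2 → posterior Inverse-Gamma(13/3, 451/20)
obs 5: x=3/4 → posterior Inverse-Gamma(29/6, 3653/160)
obs 6: x=0 → posterior Inverse-Gamma(16/3, 3833/160)
obs 7: x=-5 → posterior Inverse-Gamma(35/6, 7213/160)
obs 8: x=-3 → posterior Inverse-Gamma(19/3, 8833/160)
obs 9: x=-6 → posterior Inverse-Gamma(41/6, 13333/160)
obs 10: x=-2 → posterior Inverse-Gamma(22/3, 14313/160)
obs 11: x=3/2 → posterior Inverse-Gamma(47/6, 14313/160)
obs 12: x=-7/2 → posterior Inverse-Gamma(25/3, 16313/160)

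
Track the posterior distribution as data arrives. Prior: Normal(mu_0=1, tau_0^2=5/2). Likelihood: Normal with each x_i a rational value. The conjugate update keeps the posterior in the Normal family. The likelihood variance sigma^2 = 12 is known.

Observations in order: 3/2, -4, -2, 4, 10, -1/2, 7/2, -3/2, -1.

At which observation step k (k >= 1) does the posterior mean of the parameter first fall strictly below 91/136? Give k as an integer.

k = 2

obs 1: x=3/2 → posterior Normal(63/58, 60/29)
obs 2: x=-4 → posterior Normal(23/68, 30/17)
obs 3: x=-2 → posterior Normal(1/26, 20/13)
obs 4: x=4 → posterior Normal(43/88, 15/11)
obs 5: x=10 → posterior Normal(143/98, 60/49)
obs 6: x=-1/2 → posterior Normal(23/18, 10/9)
obs 7: x=7/2 → posterior Normal(173/118, 60/59)
obs 8: x=-3/2 → posterior Normal(79/64, 15/16)
obs 9: x=-1 → posterior Normal(74/69, 20/23)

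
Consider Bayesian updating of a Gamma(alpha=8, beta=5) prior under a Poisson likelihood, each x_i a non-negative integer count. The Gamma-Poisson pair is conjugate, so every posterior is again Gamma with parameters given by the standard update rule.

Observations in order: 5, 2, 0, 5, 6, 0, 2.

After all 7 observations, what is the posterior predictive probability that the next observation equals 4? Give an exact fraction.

51868373011873312195419589721456640/442779263776840698304313192148785281

obs 1: x=5 → posterior Gamma(13, 6)
obs 2: x=2 → posterior Gamma(15, 7)
obs 3: x=0 → posterior Gamma(15, 8)
obs 4: x=5 → posterior Gamma(20, 9)
obs 5: x=6 → posterior Gamma(26, 10)
obs 6: x=0 → posterior Gamma(26, 11)
obs 7: x=2 → posterior Gamma(28, 12)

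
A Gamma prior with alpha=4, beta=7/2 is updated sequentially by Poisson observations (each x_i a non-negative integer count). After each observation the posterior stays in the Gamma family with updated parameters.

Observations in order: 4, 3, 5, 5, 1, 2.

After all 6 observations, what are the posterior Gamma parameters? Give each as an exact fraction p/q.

obs 1: x=4 → posterior Gamma(8, 9/2)
obs 2: x=3 → posterior Gamma(11, 11/2)
obs 3: x=5 → posterior Gamma(16, 13/2)
obs 4: x=5 → posterior Gamma(21, 15/2)
obs 5: x=1 → posterior Gamma(22, 17/2)
obs 6: x=2 → posterior Gamma(24, 19/2)

alpha=24, beta=19/2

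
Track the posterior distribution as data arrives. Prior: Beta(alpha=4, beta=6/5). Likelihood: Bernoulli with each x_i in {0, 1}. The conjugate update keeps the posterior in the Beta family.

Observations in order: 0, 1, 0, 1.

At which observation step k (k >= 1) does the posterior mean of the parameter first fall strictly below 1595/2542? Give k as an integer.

k = 3

obs 1: x=0 → posterior Beta(4, 11/5)
obs 2: x=1 → posterior Beta(5, 11/5)
obs 3: x=0 → posterior Beta(5, 16/5)
obs 4: x=1 → posterior Beta(6, 16/5)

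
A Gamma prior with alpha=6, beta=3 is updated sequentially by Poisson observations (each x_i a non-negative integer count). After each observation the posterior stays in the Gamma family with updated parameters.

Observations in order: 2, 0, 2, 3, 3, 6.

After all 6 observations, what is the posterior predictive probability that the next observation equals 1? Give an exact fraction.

10832479924019723561691/50000000000000000000000

obs 1: x=2 → posterior Gamma(8, 4)
obs 2: x=0 → posterior Gamma(8, 5)
obs 3: x=2 → posterior Gamma(10, 6)
obs 4: x=3 → posterior Gamma(13, 7)
obs 5: x=3 → posterior Gamma(16, 8)
obs 6: x=6 → posterior Gamma(22, 9)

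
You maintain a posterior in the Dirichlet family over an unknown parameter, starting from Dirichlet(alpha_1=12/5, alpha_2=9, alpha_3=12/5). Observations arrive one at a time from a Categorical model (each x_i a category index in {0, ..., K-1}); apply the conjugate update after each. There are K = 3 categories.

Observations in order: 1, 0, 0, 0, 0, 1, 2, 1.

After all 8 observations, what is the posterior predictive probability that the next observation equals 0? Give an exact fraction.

obs 1: x=1 → posterior Dirichlet(12/5, 10, 12/5)
obs 2: x=0 → posterior Dirichlet(17/5, 10, 12/5)
obs 3: x=0 → posterior Dirichlet(22/5, 10, 12/5)
obs 4: x=0 → posterior Dirichlet(27/5, 10, 12/5)
obs 5: x=0 → posterior Dirichlet(32/5, 10, 12/5)
obs 6: x=1 → posterior Dirichlet(32/5, 11, 12/5)
obs 7: x=2 → posterior Dirichlet(32/5, 11, 17/5)
obs 8: x=1 → posterior Dirichlet(32/5, 12, 17/5)

32/109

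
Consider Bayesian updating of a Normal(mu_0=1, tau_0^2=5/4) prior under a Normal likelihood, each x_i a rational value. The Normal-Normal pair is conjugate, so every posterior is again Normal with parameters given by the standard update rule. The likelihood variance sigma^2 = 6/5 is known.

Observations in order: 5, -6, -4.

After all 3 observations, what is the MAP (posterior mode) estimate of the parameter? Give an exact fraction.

obs 1: x=5 → posterior Normal(149/49, 30/49)
obs 2: x=-6 → posterior Normal(-1/74, 15/37)
obs 3: x=-4 → posterior Normal(-101/99, 10/33)

-101/99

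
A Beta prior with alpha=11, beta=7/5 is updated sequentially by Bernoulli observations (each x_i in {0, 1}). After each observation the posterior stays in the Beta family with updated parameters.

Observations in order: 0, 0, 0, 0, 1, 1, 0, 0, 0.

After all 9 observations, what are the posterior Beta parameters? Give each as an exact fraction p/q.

alpha=13, beta=42/5

obs 1: x=0 → posterior Beta(11, 12/5)
obs 2: x=0 → posterior Beta(11, 17/5)
obs 3: x=0 → posterior Beta(11, 22/5)
obs 4: x=0 → posterior Beta(11, 27/5)
obs 5: x=1 → posterior Beta(12, 27/5)
obs 6: x=1 → posterior Beta(13, 27/5)
obs 7: x=0 → posterior Beta(13, 32/5)
obs 8: x=0 → posterior Beta(13, 37/5)
obs 9: x=0 → posterior Beta(13, 42/5)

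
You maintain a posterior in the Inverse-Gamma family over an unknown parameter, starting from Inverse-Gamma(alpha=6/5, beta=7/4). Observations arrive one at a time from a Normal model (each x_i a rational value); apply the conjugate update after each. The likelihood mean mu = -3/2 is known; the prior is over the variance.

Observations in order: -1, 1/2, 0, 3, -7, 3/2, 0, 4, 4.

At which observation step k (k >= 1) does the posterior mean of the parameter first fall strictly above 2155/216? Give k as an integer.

obs 1: x=-1 → posterior Inverse-Gamma(17/10, 15/8)
obs 2: x=1/2 → posterior Inverse-Gamma(11/5, 31/8)
obs 3: x=0 → posterior Inverse-Gamma(27/10, 5)
obs 4: x=3 → posterior Inverse-Gamma(16/5, 121/8)
obs 5: x=-7 → posterior Inverse-Gamma(37/10, 121/4)
obs 6: x=3/2 → posterior Inverse-Gamma(21/5, 139/4)
obs 7: x=0 → posterior Inverse-Gamma(47/10, 287/8)
obs 8: x=4 → posterior Inverse-Gamma(26/5, 51)
obs 9: x=4 → posterior Inverse-Gamma(57/10, 529/8)

k = 5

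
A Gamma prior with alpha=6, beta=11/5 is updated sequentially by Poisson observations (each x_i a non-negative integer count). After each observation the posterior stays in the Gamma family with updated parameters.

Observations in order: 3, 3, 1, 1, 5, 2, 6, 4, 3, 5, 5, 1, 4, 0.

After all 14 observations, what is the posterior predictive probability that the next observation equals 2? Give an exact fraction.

100425042090415614950619481325256186069694746759385264681745163003206265850029374743247301336080625/456479221261906596415896937894198532722420649086677434938847902628735718755127817489194589236494336

obs 1: x=3 → posterior Gamma(9, 16/5)
obs 2: x=3 → posterior Gamma(12, 21/5)
obs 3: x=1 → posterior Gamma(13, 26/5)
obs 4: x=1 → posterior Gamma(14, 31/5)
obs 5: x=5 → posterior Gamma(19, 36/5)
obs 6: x=2 → posterior Gamma(21, 41/5)
obs 7: x=6 → posterior Gamma(27, 46/5)
obs 8: x=4 → posterior Gamma(31, 51/5)
obs 9: x=3 → posterior Gamma(34, 56/5)
obs 10: x=5 → posterior Gamma(39, 61/5)
obs 11: x=5 → posterior Gamma(44, 66/5)
obs 12: x=1 → posterior Gamma(45, 71/5)
obs 13: x=4 → posterior Gamma(49, 76/5)
obs 14: x=0 → posterior Gamma(49, 81/5)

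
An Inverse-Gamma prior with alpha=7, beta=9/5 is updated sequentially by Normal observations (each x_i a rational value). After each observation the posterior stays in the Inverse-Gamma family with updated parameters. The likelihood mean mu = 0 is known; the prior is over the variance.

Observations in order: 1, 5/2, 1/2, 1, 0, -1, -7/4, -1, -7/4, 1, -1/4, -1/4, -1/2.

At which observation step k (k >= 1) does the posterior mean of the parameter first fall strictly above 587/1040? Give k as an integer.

k = 2

obs 1: x=1 → posterior Inverse-Gamma(15/2, 23/10)
obs 2: x=5/2 → posterior Inverse-Gamma(8, 217/40)
obs 3: x=1/2 → posterior Inverse-Gamma(17/2, 111/20)
obs 4: x=1 → posterior Inverse-Gamma(9, 121/20)
obs 5: x=0 → posterior Inverse-Gamma(19/2, 121/20)
obs 6: x=-1 → posterior Inverse-Gamma(10, 131/20)
obs 7: x=-7/4 → posterior Inverse-Gamma(21/2, 1293/160)
obs 8: x=-1 → posterior Inverse-Gamma(11, 1373/160)
obs 9: x=-7/4 → posterior Inverse-Gamma(23/2, 809/80)
obs 10: x=1 → posterior Inverse-Gamma(12, 849/80)
obs 11: x=-1/4 → posterior Inverse-Gamma(25/2, 1703/160)
obs 12: x=-1/4 → posterior Inverse-Gamma(13, 427/40)
obs 13: x=-1/2 → posterior Inverse-Gamma(27/2, 54/5)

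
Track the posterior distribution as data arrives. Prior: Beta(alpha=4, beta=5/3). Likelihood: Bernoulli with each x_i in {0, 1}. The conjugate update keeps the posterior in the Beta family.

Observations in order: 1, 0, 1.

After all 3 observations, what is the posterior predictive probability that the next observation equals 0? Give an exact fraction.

obs 1: x=1 → posterior Beta(5, 5/3)
obs 2: x=0 → posterior Beta(5, 8/3)
obs 3: x=1 → posterior Beta(6, 8/3)

4/13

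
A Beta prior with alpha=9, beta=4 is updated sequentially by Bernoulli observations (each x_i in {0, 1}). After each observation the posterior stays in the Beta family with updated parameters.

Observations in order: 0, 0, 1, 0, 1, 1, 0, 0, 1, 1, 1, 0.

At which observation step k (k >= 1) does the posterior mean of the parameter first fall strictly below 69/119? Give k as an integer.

obs 1: x=0 → posterior Beta(9, 5)
obs 2: x=0 → posterior Beta(9, 6)
obs 3: x=1 → posterior Beta(10, 6)
obs 4: x=0 → posterior Beta(10, 7)
obs 5: x=1 → posterior Beta(11, 7)
obs 6: x=1 → posterior Beta(12, 7)
obs 7: x=0 → posterior Beta(12, 8)
obs 8: x=0 → posterior Beta(12, 9)
obs 9: x=1 → posterior Beta(13, 9)
obs 10: x=1 → posterior Beta(14, 9)
obs 11: x=1 → posterior Beta(15, 9)
obs 12: x=0 → posterior Beta(15, 10)

k = 8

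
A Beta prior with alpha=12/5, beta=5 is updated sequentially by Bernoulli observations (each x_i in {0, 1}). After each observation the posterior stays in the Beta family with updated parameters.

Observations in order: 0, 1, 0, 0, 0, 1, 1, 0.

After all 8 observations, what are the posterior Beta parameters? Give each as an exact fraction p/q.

obs 1: x=0 → posterior Beta(12/5, 6)
obs 2: x=1 → posterior Beta(17/5, 6)
obs 3: x=0 → posterior Beta(17/5, 7)
obs 4: x=0 → posterior Beta(17/5, 8)
obs 5: x=0 → posterior Beta(17/5, 9)
obs 6: x=1 → posterior Beta(22/5, 9)
obs 7: x=1 → posterior Beta(27/5, 9)
obs 8: x=0 → posterior Beta(27/5, 10)

alpha=27/5, beta=10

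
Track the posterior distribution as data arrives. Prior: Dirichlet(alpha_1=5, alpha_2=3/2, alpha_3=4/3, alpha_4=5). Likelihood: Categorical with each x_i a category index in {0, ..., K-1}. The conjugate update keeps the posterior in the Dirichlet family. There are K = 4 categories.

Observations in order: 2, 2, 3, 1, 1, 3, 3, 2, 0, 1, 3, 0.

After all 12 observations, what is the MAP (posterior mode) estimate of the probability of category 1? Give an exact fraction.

obs 1: x=2 → posterior Dirichlet(5, 3/2, 7/3, 5)
obs 2: x=2 → posterior Dirichlet(5, 3/2, 10/3, 5)
obs 3: x=3 → posterior Dirichlet(5, 3/2, 10/3, 6)
obs 4: x=1 → posterior Dirichlet(5, 5/2, 10/3, 6)
obs 5: x=1 → posterior Dirichlet(5, 7/2, 10/3, 6)
obs 6: x=3 → posterior Dirichlet(5, 7/2, 10/3, 7)
obs 7: x=3 → posterior Dirichlet(5, 7/2, 10/3, 8)
obs 8: x=2 → posterior Dirichlet(5, 7/2, 13/3, 8)
obs 9: x=0 → posterior Dirichlet(6, 7/2, 13/3, 8)
obs 10: x=1 → posterior Dirichlet(6, 9/2, 13/3, 8)
obs 11: x=3 → posterior Dirichlet(6, 9/2, 13/3, 9)
obs 12: x=0 → posterior Dirichlet(7, 9/2, 13/3, 9)

21/125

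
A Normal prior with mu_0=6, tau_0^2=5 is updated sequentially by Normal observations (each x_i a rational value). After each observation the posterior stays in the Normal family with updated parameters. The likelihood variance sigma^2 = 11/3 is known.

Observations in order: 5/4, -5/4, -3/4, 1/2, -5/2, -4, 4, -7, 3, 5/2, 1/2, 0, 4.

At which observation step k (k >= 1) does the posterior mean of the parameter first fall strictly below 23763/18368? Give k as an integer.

obs 1: x=5/4 → posterior Normal(339/104, 55/26)
obs 2: x=-5/4 → posterior Normal(66/41, 55/41)
obs 3: x=-3/4 → posterior Normal(219/224, 55/56)
obs 4: x=1/2 → posterior Normal(249/284, 55/71)
obs 5: x=-5/2 → posterior Normal(99/344, 55/86)
obs 6: x=-4 → posterior Normal(-141/404, 55/101)
obs 7: x=4 → posterior Normal(99/464, 55/116)
obs 8: x=-7 → posterior Normal(-321/524, 55/131)
obs 9: x=3 → posterior Normal(-141/584, 55/146)
obs 10: x=5/2 → posterior Normal(9/644, 55/161)
obs 11: x=1/2 → posterior Normal(39/704, 5/16)
obs 12: x=0 → posterior Normal(39/764, 55/191)
obs 13: x=4 → posterior Normal(279/824, 55/206)

k = 3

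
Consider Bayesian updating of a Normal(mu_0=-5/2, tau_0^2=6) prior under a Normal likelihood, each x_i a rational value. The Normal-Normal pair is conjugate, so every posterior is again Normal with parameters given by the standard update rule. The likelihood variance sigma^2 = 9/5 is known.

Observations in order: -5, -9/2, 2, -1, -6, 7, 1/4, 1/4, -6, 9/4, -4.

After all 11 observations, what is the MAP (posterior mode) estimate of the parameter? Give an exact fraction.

-155/113

obs 1: x=-5 → posterior Normal(-115/26, 18/13)
obs 2: x=-9/2 → posterior Normal(-205/46, 18/23)
obs 3: x=2 → posterior Normal(-5/2, 6/11)
obs 4: x=-1 → posterior Normal(-185/86, 18/43)
obs 5: x=-6 → posterior Normal(-305/106, 18/53)
obs 6: x=7 → posterior Normal(-55/42, 2/7)
obs 7: x=1/4 → posterior Normal(-80/73, 18/73)
obs 8: x=1/4 → posterior Normal(-155/166, 18/83)
obs 9: x=-6 → posterior Normal(-275/186, 6/31)
obs 10: x=9/4 → posterior Normal(-115/103, 18/103)
obs 11: x=-4 → posterior Normal(-155/113, 18/113)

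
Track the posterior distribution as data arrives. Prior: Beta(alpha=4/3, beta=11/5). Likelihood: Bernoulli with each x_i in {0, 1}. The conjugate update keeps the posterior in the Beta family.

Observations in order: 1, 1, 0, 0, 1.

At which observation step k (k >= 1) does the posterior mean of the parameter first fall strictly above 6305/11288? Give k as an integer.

obs 1: x=1 → posterior Beta(7/3, 11/5)
obs 2: x=1 → posterior Beta(10/3, 11/5)
obs 3: x=0 → posterior Beta(10/3, 16/5)
obs 4: x=0 → posterior Beta(10/3, 21/5)
obs 5: x=1 → posterior Beta(13/3, 21/5)

k = 2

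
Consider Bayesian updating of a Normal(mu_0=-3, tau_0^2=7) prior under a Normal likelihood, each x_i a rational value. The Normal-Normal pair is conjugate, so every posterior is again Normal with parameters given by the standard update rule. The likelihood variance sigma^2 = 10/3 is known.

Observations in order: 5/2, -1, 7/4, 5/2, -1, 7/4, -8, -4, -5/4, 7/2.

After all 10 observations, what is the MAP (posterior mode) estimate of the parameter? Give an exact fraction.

-393/880

obs 1: x=5/2 → posterior Normal(45/62, 70/31)
obs 2: x=-1 → posterior Normal(3/104, 35/26)
obs 3: x=7/4 → posterior Normal(153/292, 70/73)
obs 4: x=5/2 → posterior Normal(363/376, 35/47)
obs 5: x=-1 → posterior Normal(279/460, 14/23)
obs 6: x=7/4 → posterior Normal(213/272, 35/68)
obs 7: x=-8 → posterior Normal(-123/314, 70/157)
obs 8: x=-4 → posterior Normal(-291/356, 35/89)
obs 9: x=-5/4 → posterior Normal(-687/796, 70/199)
obs 10: x=7/2 → posterior Normal(-393/880, 7/22)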